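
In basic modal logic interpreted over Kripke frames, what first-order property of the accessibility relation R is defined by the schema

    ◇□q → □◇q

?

Convergence

Suppose ◇□q→□◇q is valid. Take Rxy, Rxz and set V(q)={w : Ryw}. Then □q at y so ◇□q at x, so □◇q at x, so ◇q at z, giving w with Rzw and Ryw.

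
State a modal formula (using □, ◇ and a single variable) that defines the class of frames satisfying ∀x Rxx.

A defining formula is □p → p (the T axiom).

□p → p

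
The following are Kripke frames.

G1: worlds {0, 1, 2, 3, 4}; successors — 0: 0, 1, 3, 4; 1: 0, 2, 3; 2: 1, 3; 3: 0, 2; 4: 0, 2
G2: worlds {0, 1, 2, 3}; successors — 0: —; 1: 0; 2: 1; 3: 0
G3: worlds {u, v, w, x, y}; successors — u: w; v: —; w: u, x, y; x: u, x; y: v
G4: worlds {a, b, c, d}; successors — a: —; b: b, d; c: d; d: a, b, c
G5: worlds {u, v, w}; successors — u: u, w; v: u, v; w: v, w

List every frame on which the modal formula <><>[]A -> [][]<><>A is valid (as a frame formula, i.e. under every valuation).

G1, G5

Frame correspondent (Sahlqvist): forall x forall y forall z ((x R^2 y & x R^2 z) -> exists w (yRw & z R^2 w)) — i.e. a generalized confluence (Geach) condition.
G1: ✓.
G2: fails — 2R²0, 2R²0 but no w with 0Rw and 0R²w.
G3: fails — uR²u, uR²u but no t with uRt and uR²t.
G4: fails — bR²a, bR²a but no w with aRw and aR²w.
G5: ✓.
Valid on: G1, G5.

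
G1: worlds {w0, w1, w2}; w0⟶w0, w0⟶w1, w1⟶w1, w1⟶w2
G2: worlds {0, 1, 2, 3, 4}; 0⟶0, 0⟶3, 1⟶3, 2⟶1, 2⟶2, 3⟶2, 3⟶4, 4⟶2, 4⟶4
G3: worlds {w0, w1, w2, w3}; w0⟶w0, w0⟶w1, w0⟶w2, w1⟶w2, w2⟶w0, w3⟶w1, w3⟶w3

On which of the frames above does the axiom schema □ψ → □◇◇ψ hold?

Frame correspondent (Sahlqvist): ∀x ∀z (xRz → ∃w (xRw ∧ zR²w)) — i.e. a generalized confluence (Geach) condition.
G1: fails — w1Rw2 but no w with w1Rw and w2R²w.
G2: fails — 0R3 but no w with 0Rw and 3R²w.
G3: fails — w3Rw1 but no w with w3Rw and w1R²w.

none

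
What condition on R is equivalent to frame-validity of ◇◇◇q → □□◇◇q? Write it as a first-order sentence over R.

This is a Sahlqvist (Geach-type) schema ◇^3□^0q → □^2◇^2q.
Minimal-valuation argument: fix x; take any y with xR^3y and any z with xR^2z. Set V(q) to the set of worlds R-reachable from y in exactly 0 steps. Then □^0q holds at y, so the antecedent holds at x; validity forces ◇^2q at z, giving a w with zR^2w and yR^0w.
First-order correspondent: ∀x ∀y ∀z ((xR³y ∧ xR²z) → ∃w (y = w ∧ zR²w)).

∀x ∀y ∀z ((xR³y ∧ xR²z) → ∃w (y = w ∧ zR²w))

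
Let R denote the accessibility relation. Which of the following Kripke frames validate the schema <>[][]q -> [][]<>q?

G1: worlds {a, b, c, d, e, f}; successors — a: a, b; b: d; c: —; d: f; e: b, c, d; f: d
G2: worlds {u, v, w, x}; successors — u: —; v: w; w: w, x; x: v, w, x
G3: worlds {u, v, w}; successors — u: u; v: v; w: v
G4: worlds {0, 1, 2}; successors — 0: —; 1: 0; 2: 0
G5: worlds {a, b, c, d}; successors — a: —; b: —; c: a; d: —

This is the axiom for a generalized confluence (Geach) condition; its first-order frame correspondent is forall x forall y forall z ((xRy & x R^2 z) -> exists w (y R^2 w & zRw)).
G1: fails — aRa, aR²d but no w with aR²w and dRw.
G2: ✓.
G3: ✓.
G4: ✓.
G5: ✓.

G2, G3, G4, G5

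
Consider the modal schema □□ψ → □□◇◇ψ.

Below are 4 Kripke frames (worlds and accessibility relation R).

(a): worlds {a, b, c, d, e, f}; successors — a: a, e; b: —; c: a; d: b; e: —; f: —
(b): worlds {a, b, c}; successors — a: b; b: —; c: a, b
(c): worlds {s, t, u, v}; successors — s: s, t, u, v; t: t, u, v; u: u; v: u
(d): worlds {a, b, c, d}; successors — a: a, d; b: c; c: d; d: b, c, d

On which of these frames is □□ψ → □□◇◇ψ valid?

(c), (d)

Frame correspondent (Sahlqvist): ∀x ∀z (xR²z → ∃w (xR²w ∧ zR²w)) — i.e. a generalized confluence (Geach) condition.
(a): fails — aR²e but no w with aR²w and eR²w.
(b): fails — cR²b but no w with cR²w and bR²w.
(c): condition met.
(d): condition met.
Valid on: (c), (d).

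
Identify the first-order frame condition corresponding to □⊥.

This schema is the Ver axiom.
Its frame correspondent is emptiness of R — ∀x ∀y ¬Rxy.

emptiness of R: ∀x ∀y ¬Rxy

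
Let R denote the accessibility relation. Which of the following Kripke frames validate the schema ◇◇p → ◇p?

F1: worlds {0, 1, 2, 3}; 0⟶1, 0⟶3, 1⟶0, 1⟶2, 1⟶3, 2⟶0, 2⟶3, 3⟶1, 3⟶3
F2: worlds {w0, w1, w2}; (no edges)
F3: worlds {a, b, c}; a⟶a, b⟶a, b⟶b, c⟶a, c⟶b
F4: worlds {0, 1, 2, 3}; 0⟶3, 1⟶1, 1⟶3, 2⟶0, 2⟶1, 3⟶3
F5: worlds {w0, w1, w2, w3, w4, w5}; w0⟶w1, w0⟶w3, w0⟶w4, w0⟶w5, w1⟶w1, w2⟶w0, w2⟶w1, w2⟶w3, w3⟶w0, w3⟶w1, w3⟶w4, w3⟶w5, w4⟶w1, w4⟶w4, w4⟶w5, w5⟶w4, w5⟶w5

F2, F3

This is the axiom for a generalized confluence (Geach) condition; its first-order frame correspondent is ∀x ∀y (xR²y → ∃w (y = w ∧ xRw)).
F1: fails — 0R²0 but no w with 0=w and 0Rw.
F2: condition met.
F3: condition met.
F4: fails — 2R²3 but no w with 3=w and 2Rw.
F5: fails — w0R²w0 but no w with w0=w and w0Rw.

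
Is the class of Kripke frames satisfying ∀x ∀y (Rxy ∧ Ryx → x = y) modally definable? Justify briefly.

Any modally definable frame class is closed under surjective bounded morphisms.
The 4-cycle (worlds w0,w1,w2,w3 with w0→w1→w2→w3→w0) is antisymmetric. Sending even-indexed worlds to • and odd-indexed worlds to ∘ is a surjective bounded morphism onto the two-world frame with •↔∘, which is not antisymmetric.
So the class is not modally definable.

No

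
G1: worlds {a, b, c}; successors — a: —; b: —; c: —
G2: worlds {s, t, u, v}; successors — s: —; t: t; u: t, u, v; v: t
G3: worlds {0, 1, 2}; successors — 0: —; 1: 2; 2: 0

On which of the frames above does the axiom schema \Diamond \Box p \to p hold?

Frame correspondent (Sahlqvist): \forall x \forall y (Rxy \to Ryx) — i.e. symmetry.
G1: condition met.
G2: fails — Ruv but not Rvu.
G3: fails — R12 but not R21.
Valid on: G1.

G1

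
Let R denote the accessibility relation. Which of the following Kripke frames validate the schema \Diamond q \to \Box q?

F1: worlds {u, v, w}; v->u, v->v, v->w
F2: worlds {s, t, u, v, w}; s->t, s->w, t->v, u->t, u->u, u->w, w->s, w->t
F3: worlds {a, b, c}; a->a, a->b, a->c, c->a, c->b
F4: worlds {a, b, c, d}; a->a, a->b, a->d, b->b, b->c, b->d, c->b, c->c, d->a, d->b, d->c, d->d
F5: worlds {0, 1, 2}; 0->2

F5

The schema corresponds to partial functionality: \forall x \forall y \forall z (Rxy \wedge Rxz \to y = z).
F1: fails — v sees both u and v.
F2: fails — s sees both t and w.
F3: fails — a sees both a and b.
F4: fails — a sees both a and b.
F5: holds.
Valid on: F5.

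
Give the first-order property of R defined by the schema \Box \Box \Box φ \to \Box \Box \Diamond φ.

\forall x \forall z (x R^2 z \to \exists w (x R^3 w \wedge zRw))

This is a Sahlqvist (Geach-type) schema ◇^0□^3φ → □^2◇^1φ.
Minimal-valuation argument: fix x; take any y with xR^0y and any z with xR^2z. Set V(φ) to the set of worlds R-reachable from y in exactly 3 steps. Then □^3φ holds at y, so the antecedent holds at x; validity forces ◇^1φ at z, giving a w with zR^1w and yR^3w.
First-order correspondent: \forall x \forall z (x R^2 z \to \exists w (x R^3 w \wedge zRw)).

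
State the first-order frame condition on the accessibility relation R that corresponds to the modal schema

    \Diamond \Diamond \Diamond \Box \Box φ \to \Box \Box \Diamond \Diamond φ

\forall x \forall y \forall z ((x R^3 y \wedge x R^2 z) \to \exists w (y R^2 w \wedge z R^2 w))

This is a Sahlqvist (Geach-type) schema ◇^3□^2φ → □^2◇^2φ.
Minimal-valuation argument: fix x; take any y with xR^3y and any z with xR^2z. Set V(φ) to the set of worlds R-reachable from y in exactly 2 steps. Then □^2φ holds at y, so the antecedent holds at x; validity forces ◇^2φ at z, giving a w with zR^2w and yR^2w.
First-order correspondent: \forall x \forall y \forall z ((x R^3 y \wedge x R^2 z) \to \exists w (y R^2 w \wedge z R^2 w)).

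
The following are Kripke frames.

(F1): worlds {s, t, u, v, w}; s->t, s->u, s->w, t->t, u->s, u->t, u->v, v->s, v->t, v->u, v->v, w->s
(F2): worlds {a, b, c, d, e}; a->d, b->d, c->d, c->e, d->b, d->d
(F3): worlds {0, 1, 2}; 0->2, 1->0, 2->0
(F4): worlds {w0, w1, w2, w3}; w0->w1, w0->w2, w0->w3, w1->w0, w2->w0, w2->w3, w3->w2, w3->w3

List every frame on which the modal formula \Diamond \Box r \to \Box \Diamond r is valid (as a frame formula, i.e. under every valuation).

(F3)

The schema corresponds to convergence: \forall x \forall y \forall z (Rxy \wedge Rxz \to \exists w (Ryw \wedge Rzw)).
(F1): fails — Rsw and Rst but w and t have no common successor.
(F2): fails — Rcd and Rce but d and e have no common successor.
(F3): holds.
(F4): fails — Rw0w1 and Rw0w3 but w1 and w3 have no common successor.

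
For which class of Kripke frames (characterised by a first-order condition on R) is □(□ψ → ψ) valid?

Suppose □(□ψ→ψ) is valid. Take Rxy and set V(ψ)={w : Ryw}. Then at y, □ψ holds; since □(□ψ→ψ) at x, □ψ→ψ at y, so ψ at y, i.e. Ryy.

shift-reflexivity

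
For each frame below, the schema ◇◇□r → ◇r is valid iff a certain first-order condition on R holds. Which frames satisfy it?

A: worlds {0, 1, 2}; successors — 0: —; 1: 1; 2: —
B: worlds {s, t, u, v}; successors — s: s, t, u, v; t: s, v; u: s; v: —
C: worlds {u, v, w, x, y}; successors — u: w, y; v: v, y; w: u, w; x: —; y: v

A

Frame correspondent (Sahlqvist): ∀x ∀y (xR²y → ∃w (yRw ∧ xRw)) — i.e. a generalized confluence (Geach) condition.
A: condition met.
B: fails — sR²v but no w with vRw and sRw.
C: fails — wR²y but no t with yRt and wRt.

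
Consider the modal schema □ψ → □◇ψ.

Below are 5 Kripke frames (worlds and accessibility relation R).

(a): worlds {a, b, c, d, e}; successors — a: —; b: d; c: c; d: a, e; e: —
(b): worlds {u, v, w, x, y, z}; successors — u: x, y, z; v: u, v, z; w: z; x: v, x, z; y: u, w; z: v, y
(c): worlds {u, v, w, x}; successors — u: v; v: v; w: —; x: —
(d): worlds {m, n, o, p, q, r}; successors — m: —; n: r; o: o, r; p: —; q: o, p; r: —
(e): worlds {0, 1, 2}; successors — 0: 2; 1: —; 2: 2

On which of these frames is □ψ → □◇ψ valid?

(c), (e)

This is the axiom for a generalized confluence (Geach) condition; its first-order frame correspondent is ∀x ∀z (xRz → ∃w (xRw ∧ zRw)).
(a): fails — bRd but no w with bRw and dRw.
(b): fails — uRy but no t with uRt and yRt.
(c): condition met.
(d): fails — nRr but no w with nRw and rRw.
(e): condition met.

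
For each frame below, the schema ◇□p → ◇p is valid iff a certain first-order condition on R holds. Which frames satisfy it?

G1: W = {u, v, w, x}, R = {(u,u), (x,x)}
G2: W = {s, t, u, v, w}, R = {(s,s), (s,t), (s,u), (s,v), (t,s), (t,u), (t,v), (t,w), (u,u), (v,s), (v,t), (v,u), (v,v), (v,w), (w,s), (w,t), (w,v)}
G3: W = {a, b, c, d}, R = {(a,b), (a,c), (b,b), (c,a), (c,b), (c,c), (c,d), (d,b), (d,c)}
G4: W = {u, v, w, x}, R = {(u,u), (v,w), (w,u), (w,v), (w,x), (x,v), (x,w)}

G1, G2, G3

Frame correspondent (Sahlqvist): ∀x ∀y (xRy → ∃w (yRw ∧ xRw)) — i.e. a generalized confluence (Geach) condition.
G1: ✓.
G2: ✓.
G3: ✓.
G4: fails — vRw but no t with wRt and vRt.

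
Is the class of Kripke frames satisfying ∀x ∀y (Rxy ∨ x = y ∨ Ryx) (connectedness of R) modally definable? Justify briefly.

If a class were modally definable it would be closed under disjoint unions (Goldblatt–Thomason).
Take 2 disjoint single-world reflexive frames: each is trivially connected, but their disjoint union has 2 worlds with no edge between distinct components, so it is not connected.
So the class is not modally definable.

No — not modally definable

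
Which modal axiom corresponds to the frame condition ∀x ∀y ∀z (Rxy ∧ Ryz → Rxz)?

This is transitivity; the standard corresponding axiom is 4: □q → □□q.

□q → □□q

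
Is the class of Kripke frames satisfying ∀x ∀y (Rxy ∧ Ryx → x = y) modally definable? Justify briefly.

If a class were modally definable it would be closed under surjective bounded morphisms (Goldblatt–Thomason).
The 8-cycle (worlds a,b,c,d,e,f,g,h with a→b→c→d→e→f→g→h→a) is antisymmetric. Sending even-indexed worlds to a and odd-indexed worlds to b is a surjective bounded morphism onto the two-world frame with a↔b, which is not antisymmetric.
So the class is not modally definable.

Not definable by any modal formula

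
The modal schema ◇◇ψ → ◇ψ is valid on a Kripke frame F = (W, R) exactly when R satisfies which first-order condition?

transitivity: ∀x ∀y ∀z (Rxy ∧ Ryz → Rxz)

Replacing ψ by ¬ψ and contraposing gives the equivalent schema □ψ → □□ψ.
Suppose □ψ→□□ψ is valid. Take Rxy, Ryz and set V(ψ)={w : Rxw}. Then □ψ at x, so □□ψ at x, so □ψ at y, so ψ at z, i.e. Rxz.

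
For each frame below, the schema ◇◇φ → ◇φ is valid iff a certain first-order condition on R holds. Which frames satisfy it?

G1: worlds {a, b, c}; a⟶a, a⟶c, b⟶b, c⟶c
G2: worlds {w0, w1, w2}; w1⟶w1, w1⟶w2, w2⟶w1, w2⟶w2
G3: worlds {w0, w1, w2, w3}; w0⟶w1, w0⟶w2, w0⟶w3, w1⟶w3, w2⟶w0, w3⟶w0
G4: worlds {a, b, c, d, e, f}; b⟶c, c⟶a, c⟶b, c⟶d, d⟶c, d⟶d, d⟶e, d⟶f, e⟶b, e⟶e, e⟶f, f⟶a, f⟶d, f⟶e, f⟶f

The schema corresponds to transitivity: ∀x ∀y ∀z (Rxy ∧ Ryz → Rxz).
G1: condition met.
G2: condition met.
G3: fails — Rw1w3 and Rw3w0 but not Rw1w0.
G4: fails — Rbc and Rcd but not Rbd.

G1, G2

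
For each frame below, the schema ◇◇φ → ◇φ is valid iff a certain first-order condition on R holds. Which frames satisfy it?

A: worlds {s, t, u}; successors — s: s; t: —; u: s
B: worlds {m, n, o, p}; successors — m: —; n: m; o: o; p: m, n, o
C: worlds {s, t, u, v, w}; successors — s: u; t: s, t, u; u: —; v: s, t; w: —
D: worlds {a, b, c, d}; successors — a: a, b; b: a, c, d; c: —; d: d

A, B

The schema corresponds to transitivity: ∀x ∀y ∀z (Rxy ∧ Ryz → Rxz).
A: condition met.
B: condition met.
C: fails — Rvt and Rtu but not Rvu.
D: fails — Rab and Rbc but not Rac.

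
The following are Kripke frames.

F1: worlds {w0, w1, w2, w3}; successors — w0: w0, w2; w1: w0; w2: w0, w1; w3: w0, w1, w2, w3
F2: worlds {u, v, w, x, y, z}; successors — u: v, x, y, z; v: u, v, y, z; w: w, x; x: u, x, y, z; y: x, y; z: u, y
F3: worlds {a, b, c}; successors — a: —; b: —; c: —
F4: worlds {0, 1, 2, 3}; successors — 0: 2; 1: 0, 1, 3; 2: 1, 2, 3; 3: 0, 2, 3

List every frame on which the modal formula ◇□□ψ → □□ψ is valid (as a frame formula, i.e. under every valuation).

This is the axiom for a generalized confluence (Geach) condition; its first-order frame correspondent is ∀x ∀y ∀z ((xRy ∧ xR²z) → ∃w (yR²w ∧ z = w)).
F1: fails — w0Rw2, w0R²w1 but no w with w2R²w and w1=w.
F2: fails — uRy, uR²v but no t with yR²t and v=t.
F3: condition met.
F4: fails — 1R0, 1R²0 but no w with 0R²w and 0=w.

F3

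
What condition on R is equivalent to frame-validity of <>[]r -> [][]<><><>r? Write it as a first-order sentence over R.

forall x forall y forall z ((xRy & x R^2 z) -> exists w (yRw & z R^3 w))

This is a Sahlqvist (Geach-type) schema ◇^1□^1r → □^2◇^3r.
First-order correspondent: forall x forall y forall z ((xRy & x R^2 z) -> exists w (yRw & z R^3 w)).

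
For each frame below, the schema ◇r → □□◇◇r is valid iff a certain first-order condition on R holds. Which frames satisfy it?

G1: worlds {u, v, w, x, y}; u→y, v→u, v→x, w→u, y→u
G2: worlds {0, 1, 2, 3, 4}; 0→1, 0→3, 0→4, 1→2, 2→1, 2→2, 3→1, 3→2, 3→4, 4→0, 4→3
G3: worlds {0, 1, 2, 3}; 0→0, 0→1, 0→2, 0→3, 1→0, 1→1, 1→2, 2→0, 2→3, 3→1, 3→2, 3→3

The schema corresponds to a generalized confluence (Geach) condition: ∀x ∀y ∀z ((xRy ∧ xR²z) → ∃w (y = w ∧ zR²w)).
G1: fails — uRy, uR²u but no t with y=t and uR²t.
G2: fails — 0R3, 0R²1 but no w with 3=w and 1R²w.
G3: ✓.
Valid on: G3.

G3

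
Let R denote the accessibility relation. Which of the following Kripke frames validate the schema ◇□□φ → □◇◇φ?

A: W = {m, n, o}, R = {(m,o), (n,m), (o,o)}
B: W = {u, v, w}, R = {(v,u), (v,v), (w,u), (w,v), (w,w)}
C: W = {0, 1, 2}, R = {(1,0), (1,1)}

Frame correspondent (Sahlqvist): ∀x ∀y ∀z ((xRy ∧ xRz) → ∃w (yR²w ∧ zR²w)) — i.e. a generalized confluence (Geach) condition.
A: satisfies the condition.
B: fails — vRu, vRu but no t with uR²t and uR²t.
C: fails — 1R0, 1R0 but no w with 0R²w and 0R²w.
Valid on: A.

A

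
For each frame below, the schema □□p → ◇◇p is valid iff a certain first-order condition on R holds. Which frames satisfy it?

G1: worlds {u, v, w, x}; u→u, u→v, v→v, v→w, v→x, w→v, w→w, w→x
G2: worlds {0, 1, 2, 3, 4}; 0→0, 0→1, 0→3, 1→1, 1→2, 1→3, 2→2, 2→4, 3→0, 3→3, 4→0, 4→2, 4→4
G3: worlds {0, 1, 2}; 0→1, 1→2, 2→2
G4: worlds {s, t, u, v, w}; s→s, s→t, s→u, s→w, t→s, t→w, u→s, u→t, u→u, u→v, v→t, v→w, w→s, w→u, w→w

G2, G3, G4

This is the axiom for a generalized confluence (Geach) condition; its first-order frame correspondent is ∀x ∃w (xR²w ∧ xR²w).
G1: fails — at x but no t with xR²t and xR²t.
G2: ✓.
G3: ✓.
G4: ✓.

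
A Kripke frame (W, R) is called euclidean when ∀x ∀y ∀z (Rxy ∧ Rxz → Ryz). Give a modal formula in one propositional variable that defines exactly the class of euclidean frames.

◇p → □◇p

A defining formula is ◇p → □◇p (the 5 axiom).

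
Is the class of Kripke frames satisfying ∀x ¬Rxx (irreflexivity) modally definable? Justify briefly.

Modal frame validity is preserved under surjective bounded morphisms.
The 2-cycle (worlds s,t with s→t→s) is irreflexive, and the map sending every world to a single reflexive point • is a surjective bounded morphism (forth: every edge maps to (•,•); back: every world has a successor). So any modal formula valid on the 2-cycle is also valid on the reflexive point, which is not irreflexive.
So the class is not modally definable.

Not modally definable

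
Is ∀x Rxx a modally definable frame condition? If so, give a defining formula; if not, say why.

The condition is reflexivity. A defining modal formula is □q → q.
Suppose □q→q is valid. At any x set V(q)={w : Rxw}. Then □q holds at x, so q holds at x, i.e. Rxx.

Definable; □q → q defines it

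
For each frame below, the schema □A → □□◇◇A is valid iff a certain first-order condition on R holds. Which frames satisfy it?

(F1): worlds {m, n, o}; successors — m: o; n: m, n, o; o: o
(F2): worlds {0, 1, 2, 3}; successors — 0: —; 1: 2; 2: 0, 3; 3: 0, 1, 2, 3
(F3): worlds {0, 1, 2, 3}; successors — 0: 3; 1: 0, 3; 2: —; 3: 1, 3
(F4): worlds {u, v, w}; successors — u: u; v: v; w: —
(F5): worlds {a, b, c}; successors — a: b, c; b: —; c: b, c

(F1), (F3), (F4)

This is the axiom for a generalized confluence (Geach) condition; its first-order frame correspondent is ∀x ∀z (xR²z → ∃w (xRw ∧ zR²w)).
(F1): ✓.
(F2): fails — 1R²0 but no w with 1Rw and 0R²w.
(F3): ✓.
(F4): ✓.
(F5): fails — aR²b but no w with aRw and bR²w.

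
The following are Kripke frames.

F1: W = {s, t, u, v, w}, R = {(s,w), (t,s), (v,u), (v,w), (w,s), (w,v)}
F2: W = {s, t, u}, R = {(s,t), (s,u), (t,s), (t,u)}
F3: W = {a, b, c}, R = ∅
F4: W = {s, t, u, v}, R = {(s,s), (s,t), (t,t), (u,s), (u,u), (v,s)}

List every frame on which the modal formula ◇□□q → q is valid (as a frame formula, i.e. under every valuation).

Frame correspondent (Sahlqvist): ∀x ∀y (xRy → ∃w (yR²w ∧ x = w)) — i.e. a generalized confluence (Geach) condition.
F1: fails — sRw but no w* with wR²w* and s=w*.
F2: fails — sRt but no w with tR²w and s=w.
F3: holds.
F4: fails — sRt but no w with tR²w and s=w.
Valid on: F3.

F3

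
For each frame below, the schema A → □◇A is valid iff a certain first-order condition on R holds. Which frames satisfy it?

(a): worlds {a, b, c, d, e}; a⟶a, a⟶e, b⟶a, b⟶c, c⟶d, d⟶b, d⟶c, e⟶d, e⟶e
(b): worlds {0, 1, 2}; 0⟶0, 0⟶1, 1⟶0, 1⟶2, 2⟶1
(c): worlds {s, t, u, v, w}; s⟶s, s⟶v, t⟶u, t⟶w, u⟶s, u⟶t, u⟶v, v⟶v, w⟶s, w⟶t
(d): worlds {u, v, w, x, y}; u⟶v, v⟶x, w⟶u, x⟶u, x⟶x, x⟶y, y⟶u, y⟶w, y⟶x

This is the axiom for symmetry; its first-order frame correspondent is ∀x ∀y (Rxy → Ryx).
(a): fails — Rbc but not Rcb.
(b): holds.
(c): fails — Ruv but not Rvu.
(d): fails — Ruv but not Rvu.

(b)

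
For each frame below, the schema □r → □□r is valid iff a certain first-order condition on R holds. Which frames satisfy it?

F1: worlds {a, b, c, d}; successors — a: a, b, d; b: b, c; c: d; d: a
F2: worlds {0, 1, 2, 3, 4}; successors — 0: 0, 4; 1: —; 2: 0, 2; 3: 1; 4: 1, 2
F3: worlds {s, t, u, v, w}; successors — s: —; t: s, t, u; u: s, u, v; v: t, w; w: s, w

none

This is the axiom for transitivity; its first-order frame correspondent is ∀x ∀y ∀z (Rxy ∧ Ryz → Rxz).
F1: fails — Rbc and Rcd but not Rbd.
F2: fails — R04 and R42 but not R02.
F3: fails — Ruv and Rvt but not Rut.
Valid on no frame.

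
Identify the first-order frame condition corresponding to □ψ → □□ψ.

Suppose □ψ→□□ψ is valid. Take Rxy, Ryz and set V(ψ)={w : Rxw}. Then □ψ at x, so □□ψ at x, so □ψ at y, so ψ at z, i.e. Rxz.
Conversely, on a frame with transitivity the schema holds at every world under every valuation.
Frame condition: ∀x ∀y ∀z (Rxy ∧ Ryz → Rxz).

transitivity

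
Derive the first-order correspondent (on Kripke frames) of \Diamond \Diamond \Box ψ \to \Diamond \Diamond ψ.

\forall x \forall y (x R^2 y \to \exists w (yRw \wedge x R^2 w))

This is a Sahlqvist (Geach-type) schema ◇^2□^1ψ → □^0◇^2ψ.
Minimal-valuation argument: fix x; take any y with xR^2y and any z with xR^0z. Set V(ψ) to the set of worlds R-reachable from y in exactly 1 step. Then □^1ψ holds at y, so the antecedent holds at x; validity forces ◇^2ψ at z, giving a w with zR^2w and yR^1w.
First-order correspondent: \forall x \forall y (x R^2 y \to \exists w (yRw \wedge x R^2 w)).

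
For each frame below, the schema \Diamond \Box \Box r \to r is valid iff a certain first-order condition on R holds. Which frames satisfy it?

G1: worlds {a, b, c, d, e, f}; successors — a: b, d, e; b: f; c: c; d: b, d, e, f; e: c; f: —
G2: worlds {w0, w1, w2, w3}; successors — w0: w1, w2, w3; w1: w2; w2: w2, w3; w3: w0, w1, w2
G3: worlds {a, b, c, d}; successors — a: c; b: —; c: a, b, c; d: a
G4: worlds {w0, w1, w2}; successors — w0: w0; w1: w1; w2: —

G4

This is the axiom for a generalized confluence (Geach) condition; its first-order frame correspondent is \forall x \forall y (xRy \to \exists w (y R^2 w \wedge x = w)).
G1: fails — aRb but no w with bR²w and a=w.
G2: fails — w0Rw1 but no w with w1R²w and w0=w.
G3: fails — cRb but no w with bR²w and c=w.
G4: satisfies the condition.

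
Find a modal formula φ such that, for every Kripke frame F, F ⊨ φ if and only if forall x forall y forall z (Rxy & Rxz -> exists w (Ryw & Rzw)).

◇□ψ → □◇ψ

The condition is convergence. The .2 schema ◇□ψ → □◇ψ defines it.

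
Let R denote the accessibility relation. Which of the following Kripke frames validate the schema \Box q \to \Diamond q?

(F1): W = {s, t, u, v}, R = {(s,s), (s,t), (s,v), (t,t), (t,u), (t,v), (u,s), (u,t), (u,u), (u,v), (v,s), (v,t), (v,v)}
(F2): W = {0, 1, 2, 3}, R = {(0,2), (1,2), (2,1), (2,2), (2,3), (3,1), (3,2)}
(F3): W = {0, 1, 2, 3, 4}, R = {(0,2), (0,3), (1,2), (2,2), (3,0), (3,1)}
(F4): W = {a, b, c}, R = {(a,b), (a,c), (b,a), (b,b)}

The schema corresponds to seriality: \forall x \exists y Rxy.
(F1): holds.
(F2): holds.
(F3): fails — world 4 has no successor.
(F4): fails — world c has no successor.
Valid on: (F1), (F2).

(F1), (F2)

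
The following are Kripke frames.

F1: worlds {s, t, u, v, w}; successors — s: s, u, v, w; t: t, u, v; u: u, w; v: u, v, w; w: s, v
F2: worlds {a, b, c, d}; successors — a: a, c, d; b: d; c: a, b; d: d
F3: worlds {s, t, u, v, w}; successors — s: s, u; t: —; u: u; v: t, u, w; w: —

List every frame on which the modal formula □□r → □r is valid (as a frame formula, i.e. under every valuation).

This is the axiom for density; its first-order frame correspondent is ∀x ∀y (Rxy → ∃z (Rxz ∧ Rzy)).
F1: holds.
F2: fails — Rcb but no z with Rcz and Rzb.
F3: fails — Rvw but no z with Rvz and Rzw.

F1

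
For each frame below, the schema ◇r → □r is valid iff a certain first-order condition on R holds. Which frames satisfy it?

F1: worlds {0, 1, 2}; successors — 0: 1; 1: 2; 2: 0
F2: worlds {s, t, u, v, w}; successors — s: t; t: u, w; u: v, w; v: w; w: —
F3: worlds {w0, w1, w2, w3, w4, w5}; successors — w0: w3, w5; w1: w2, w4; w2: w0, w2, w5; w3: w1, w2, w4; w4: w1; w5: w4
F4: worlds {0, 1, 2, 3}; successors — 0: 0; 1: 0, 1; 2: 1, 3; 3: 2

F1

The schema corresponds to partial functionality: ∀x ∀y ∀z (Rxy ∧ Rxz → y = z).
F1: condition met.
F2: fails — t sees both u and w.
F3: fails — w0 sees both w3 and w5.
F4: fails — 1 sees both 0 and 1.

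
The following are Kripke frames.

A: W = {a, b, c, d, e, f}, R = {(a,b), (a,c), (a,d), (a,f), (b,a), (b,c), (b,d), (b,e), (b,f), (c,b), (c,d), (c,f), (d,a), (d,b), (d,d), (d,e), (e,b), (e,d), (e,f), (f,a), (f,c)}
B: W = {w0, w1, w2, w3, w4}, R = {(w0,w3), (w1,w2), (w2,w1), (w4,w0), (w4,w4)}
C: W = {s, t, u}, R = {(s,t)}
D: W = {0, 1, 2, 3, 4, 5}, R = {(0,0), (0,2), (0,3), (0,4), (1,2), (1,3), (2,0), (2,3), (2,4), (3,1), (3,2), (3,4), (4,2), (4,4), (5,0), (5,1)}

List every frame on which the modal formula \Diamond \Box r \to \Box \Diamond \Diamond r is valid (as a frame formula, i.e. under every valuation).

This is the axiom for a generalized confluence (Geach) condition; its first-order frame correspondent is \forall x \forall y \forall z ((xRy \wedge xRz) \to \exists w (yRw \wedge z R^2 w)).
A: satisfies the condition.
B: fails — w0Rw3, w0Rw3 but no w with w3Rw and w3R²w.
C: fails — sRt, sRt but no w with tRw and tR²w.
D: satisfies the condition.

A, D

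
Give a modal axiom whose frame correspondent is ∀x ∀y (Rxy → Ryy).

□(□r → r)

The condition is shift-reflexivity. The T□ schema □(□r → r) defines it.
Suppose □(□r→r) is valid. Take Rxy and set V(r)={w : Ryw}. Then at y, □r holds; since □(□r→r) at x, □r→r at y, so r at y, i.e. Ryy.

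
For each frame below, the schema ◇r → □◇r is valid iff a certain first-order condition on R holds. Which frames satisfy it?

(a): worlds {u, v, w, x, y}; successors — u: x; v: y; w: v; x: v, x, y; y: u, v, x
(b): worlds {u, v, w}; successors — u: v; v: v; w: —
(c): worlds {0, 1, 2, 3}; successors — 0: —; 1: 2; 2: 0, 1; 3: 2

(b)

The schema corresponds to the Euclidean property: ∀x ∀y ∀z (Rxy ∧ Rxz → Ryz).
(a): fails — Rvy and Rvy but not Ryy.
(b): ✓.
(c): fails — R12 and R12 but not R22.
Valid on: (b).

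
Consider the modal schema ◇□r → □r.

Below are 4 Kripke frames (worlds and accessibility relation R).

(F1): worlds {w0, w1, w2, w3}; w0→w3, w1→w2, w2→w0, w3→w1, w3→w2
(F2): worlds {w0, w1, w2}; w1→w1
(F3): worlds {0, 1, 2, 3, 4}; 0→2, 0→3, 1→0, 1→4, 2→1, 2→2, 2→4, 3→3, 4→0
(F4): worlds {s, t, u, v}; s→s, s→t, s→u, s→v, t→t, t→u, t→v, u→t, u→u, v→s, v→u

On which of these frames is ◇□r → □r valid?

(F2)

Frame correspondent (Sahlqvist): ∀x ∀y ∀z (Rxy ∧ Rxz → Ryz) — i.e. the Euclidean property.
(F1): fails — Rw0w3 and Rw0w3 but not Rw3w3.
(F2): holds.
(F3): fails — R02 and R03 but not R23.
(F4): fails — Rsv and Rsv but not Rvv.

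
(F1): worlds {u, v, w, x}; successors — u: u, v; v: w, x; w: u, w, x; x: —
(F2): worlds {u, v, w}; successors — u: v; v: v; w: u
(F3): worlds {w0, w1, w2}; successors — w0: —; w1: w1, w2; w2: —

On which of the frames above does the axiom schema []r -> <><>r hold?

none

The schema corresponds to a generalized confluence (Geach) condition: forall x exists w (xRw & x R^2 w).
(F1): fails — at x but no t with xRt and xR²t.
(F2): fails — at w but no t with wRt and wR²t.
(F3): fails — at w0 but no w with w0Rw and w0R²w.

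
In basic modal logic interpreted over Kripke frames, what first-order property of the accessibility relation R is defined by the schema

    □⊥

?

□⊥ is valid iff no world has any successor (otherwise □⊥ fails at any world with one).

emptiness of R: ∀x ∀y ¬Rxy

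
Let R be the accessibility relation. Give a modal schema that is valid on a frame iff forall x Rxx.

□q → q

This is reflexivity; the standard corresponding axiom is T: □q → q.
Suppose □q→q is valid. At any x set V(q)={w : Rxw}. Then □q holds at x, so q holds at x, i.e. Rxx.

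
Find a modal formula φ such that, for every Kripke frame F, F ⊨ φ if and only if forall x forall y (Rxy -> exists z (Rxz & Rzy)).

□□ψ → □ψ

A defining formula is □□ψ → □ψ (the C4 axiom).
Suppose □□ψ→□ψ is valid. Take Rxy and set V(ψ)={w : xR²w}. Then □□ψ at x, so □ψ at x, so ψ at y, i.e. ∃z(Rxz∧Rzy).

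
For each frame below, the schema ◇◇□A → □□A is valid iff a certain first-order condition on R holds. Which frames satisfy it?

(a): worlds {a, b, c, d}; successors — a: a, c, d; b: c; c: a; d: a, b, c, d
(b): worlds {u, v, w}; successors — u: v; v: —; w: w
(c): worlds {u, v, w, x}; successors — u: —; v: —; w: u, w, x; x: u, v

(b)

This is the axiom for a generalized confluence (Geach) condition; its first-order frame correspondent is ∀x ∀y ∀z ((xR²y ∧ xR²z) → ∃w (yRw ∧ z = w)).
(a): fails — aR²a, aR²b but no w with aRw and b=w.
(b): condition met.
(c): fails — wR²u, wR²u but no t with uRt and u=t.
Valid on: (b).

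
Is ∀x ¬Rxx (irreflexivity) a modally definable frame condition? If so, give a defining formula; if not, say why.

Any modally definable frame class is closed under surjective bounded morphisms.
The 4-cycle (worlds s,t,u,v with s→t→u→v→s) is irreflexive, and the map sending every world to a single reflexive point • is a surjective bounded morphism (forth: every edge maps to (•,•); back: every world has a successor). So any modal formula valid on the 4-cycle is also valid on the reflexive point, which is not irreflexive.
So the class is not modally definable.

Not definable by any modal formula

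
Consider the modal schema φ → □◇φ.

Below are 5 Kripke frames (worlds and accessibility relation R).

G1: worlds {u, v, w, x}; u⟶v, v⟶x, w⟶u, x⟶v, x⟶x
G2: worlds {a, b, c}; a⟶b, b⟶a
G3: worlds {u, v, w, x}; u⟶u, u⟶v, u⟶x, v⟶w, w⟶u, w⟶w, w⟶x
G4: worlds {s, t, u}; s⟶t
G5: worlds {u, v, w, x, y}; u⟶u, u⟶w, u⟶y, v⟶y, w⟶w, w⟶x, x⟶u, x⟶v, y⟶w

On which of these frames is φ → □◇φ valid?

This is the axiom for symmetry; its first-order frame correspondent is ∀x ∀y (Rxy → Ryx).
G1: fails — Ruv but not Rvu.
G2: holds.
G3: fails — Ruv but not Rvu.
G4: fails — Rst but not Rts.
G5: fails — Ruw but not Rwu.
Valid on: G2.

G2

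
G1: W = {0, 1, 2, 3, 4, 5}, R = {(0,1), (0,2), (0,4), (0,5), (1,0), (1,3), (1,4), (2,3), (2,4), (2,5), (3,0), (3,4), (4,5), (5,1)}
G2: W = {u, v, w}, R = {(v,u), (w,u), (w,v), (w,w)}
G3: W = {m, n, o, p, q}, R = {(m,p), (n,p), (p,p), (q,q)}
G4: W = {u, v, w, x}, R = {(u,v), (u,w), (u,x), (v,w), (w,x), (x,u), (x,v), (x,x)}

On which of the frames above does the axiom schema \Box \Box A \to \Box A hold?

This is the axiom for density; its first-order frame correspondent is \forall x \forall y (Rxy \to \exists z (Rxz \wedge Rzy)).
G1: fails — R02 but no z with R0z and Rz2.
G2: fails — Rvu but no z with Rvz and Rzu.
G3: holds.
G4: fails — Rvw but no z with Rvz and Rzw.

G3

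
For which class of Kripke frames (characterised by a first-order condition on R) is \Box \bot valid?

This is the Ver axiom.
It corresponds to emptiness of R: \forall x \forall y \neg Rxy.

emptiness of R: \forall x \forall y \neg Rxy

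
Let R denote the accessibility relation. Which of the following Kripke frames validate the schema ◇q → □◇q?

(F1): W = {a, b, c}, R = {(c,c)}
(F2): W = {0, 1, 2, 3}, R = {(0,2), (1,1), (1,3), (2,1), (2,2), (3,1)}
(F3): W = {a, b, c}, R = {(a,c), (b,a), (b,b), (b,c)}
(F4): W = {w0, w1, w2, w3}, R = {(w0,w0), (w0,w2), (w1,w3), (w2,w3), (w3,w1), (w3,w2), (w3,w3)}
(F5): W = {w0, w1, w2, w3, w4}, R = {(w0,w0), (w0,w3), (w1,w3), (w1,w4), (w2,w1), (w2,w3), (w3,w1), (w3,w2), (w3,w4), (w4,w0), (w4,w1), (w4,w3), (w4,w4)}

This is the axiom for the Euclidean property; its first-order frame correspondent is ∀x ∀y ∀z (Rxy ∧ Rxz → Ryz).
(F1): ✓.
(F2): fails — R13 and R13 but not R33.
(F3): fails — Rac and Rac but not Rcc.
(F4): fails — Rw0w2 and Rw0w2 but not Rw2w2.
(F5): fails — Rw0w3 and Rw0w0 but not Rw3w0.
Valid on: (F1).

(F1)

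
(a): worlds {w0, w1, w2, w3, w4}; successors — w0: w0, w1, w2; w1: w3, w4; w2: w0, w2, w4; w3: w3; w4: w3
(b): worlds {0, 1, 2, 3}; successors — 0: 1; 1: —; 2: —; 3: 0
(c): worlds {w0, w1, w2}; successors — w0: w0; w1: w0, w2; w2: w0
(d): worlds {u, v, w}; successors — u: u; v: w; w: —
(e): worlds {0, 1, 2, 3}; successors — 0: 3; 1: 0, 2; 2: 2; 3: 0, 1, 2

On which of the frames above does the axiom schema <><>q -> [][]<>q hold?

(c), (d)

Frame correspondent (Sahlqvist): forall x forall y forall z ((x R^2 y & x R^2 z) -> exists w (y = w & zRw)) — i.e. a generalized confluence (Geach) condition.
(a): fails — w0R²w0, w0R²w1 but no w with w0=w and w1Rw.
(b): fails — 3R²1, 3R²1 but no w with 1=w and 1Rw.
(c): condition met.
(d): condition met.
(e): fails — 0R²0, 0R²0 but no w with 0=w and 0Rw.
Valid on: (c), (d).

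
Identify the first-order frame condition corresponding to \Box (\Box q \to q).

Suppose □(□q→q) is valid. Take Rxy and set V(q)={w : Ryw}. Then at y, □q holds; since □(□q→q) at x, □q→q at y, so q at y, i.e. Ryy.
The converse is a direct semantic check.
Frame condition: \forall x \forall y (Rxy \to Ryy).

shift-reflexivity: \forall x \forall y (Rxy \to Ryy)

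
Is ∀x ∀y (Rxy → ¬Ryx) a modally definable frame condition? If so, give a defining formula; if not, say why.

If a class were modally definable it would be closed under surjective bounded morphisms (Goldblatt–Thomason).
The 3-cycle (worlds a,b,c with a→b→c→a) is asymmetric. Mapping every world to a single reflexive point • is a surjective bounded morphism, and the reflexive point is not asymmetric (R•• but asymmetry requires ¬R••).
Hence asymmetry is not modally definable.

No — not modally definable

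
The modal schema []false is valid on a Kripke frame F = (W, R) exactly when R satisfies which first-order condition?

This is the Ver axiom.
It corresponds to emptiness of R: forall x forall y ~Rxy.

emptiness of R: forall x forall y ~Rxy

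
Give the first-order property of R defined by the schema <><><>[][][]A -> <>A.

This is a Sahlqvist (Geach-type) schema ◇^3□^3A → □^0◇^1A.
First-order correspondent: forall x forall y (x R^3 y -> exists w (y R^3 w & xRw)).

forall x forall y (x R^3 y -> exists w (y R^3 w & xRw))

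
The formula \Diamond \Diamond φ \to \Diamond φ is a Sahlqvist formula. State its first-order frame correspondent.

transitivity: \forall x \forall y \forall z (Rxy \wedge Ryz \to Rxz)

Equivalently (dual form): □φ → □□φ.
Suppose □φ→□□φ is valid. Take Rxy, Ryz and set V(φ)={w : Rxw}. Then □φ at x, so □□φ at x, so □φ at y, so φ at z, i.e. Rxz.
Conversely, any frame satisfying \forall x \forall y \forall z (Rxy \wedge Ryz \to Rxz) validates the schema.
So the correspondent is transitivity.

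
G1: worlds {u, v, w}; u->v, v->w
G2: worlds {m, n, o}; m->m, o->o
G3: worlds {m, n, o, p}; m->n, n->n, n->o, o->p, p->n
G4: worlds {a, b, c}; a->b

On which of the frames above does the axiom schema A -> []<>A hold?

G2

Frame correspondent (Sahlqvist): forall x forall y (Rxy -> Ryx) — i.e. symmetry.
G1: fails — Ruv but not Rvu.
G2: condition met.
G3: fails — Rop but not Rpo.
G4: fails — Rab but not Rba.
Valid on: G2.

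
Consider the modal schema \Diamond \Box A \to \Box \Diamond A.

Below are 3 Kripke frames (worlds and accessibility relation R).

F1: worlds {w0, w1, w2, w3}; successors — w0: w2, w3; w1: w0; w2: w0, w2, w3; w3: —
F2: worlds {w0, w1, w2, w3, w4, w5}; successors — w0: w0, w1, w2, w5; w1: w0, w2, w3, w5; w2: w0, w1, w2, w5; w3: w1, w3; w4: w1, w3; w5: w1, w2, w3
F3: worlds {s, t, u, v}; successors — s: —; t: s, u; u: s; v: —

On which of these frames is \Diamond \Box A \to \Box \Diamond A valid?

F2

Frame correspondent (Sahlqvist): \forall x \forall y \forall z (Rxy \wedge Rxz \to \exists w (Ryw \wedge Rzw)) — i.e. convergence.
F1: fails — Rw0w2 and Rw0w3 but w2 and w3 have no common successor.
F2: condition met.
F3: fails — Rtu and Rts but u and s have no common successor.
Valid on: F2.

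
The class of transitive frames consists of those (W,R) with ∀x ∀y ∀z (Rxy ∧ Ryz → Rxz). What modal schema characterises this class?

A defining formula is □s → □□s (the 4 axiom).
Suppose □s→□□s is valid. Take Rxy, Ryz and set V(s)={w : Rxw}. Then □s at x, so □□s at x, so □s at y, so s at z, i.e. Rxz.

□s → □□s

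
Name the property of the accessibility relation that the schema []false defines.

□⊥ is valid iff no world has any successor (otherwise □⊥ fails at any world with one).
Conversely, on a frame with emptiness of R the schema holds at every world under every valuation.
Frame condition: forall x forall y ~Rxy.

Emptiness of R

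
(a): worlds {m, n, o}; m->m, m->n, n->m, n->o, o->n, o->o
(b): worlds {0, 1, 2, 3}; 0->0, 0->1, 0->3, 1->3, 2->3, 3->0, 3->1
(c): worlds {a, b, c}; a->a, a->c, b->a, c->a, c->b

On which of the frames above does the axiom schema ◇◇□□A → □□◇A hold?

(a), (c)

This is the axiom for a generalized confluence (Geach) condition; its first-order frame correspondent is ∀x ∀y ∀z ((xR²y ∧ xR²z) → ∃w (yR²w ∧ zRw)).
(a): condition met.
(b): fails — 0R²1, 0R²1 but no w with 1R²w and 1Rw.
(c): condition met.
Valid on: (a), (c).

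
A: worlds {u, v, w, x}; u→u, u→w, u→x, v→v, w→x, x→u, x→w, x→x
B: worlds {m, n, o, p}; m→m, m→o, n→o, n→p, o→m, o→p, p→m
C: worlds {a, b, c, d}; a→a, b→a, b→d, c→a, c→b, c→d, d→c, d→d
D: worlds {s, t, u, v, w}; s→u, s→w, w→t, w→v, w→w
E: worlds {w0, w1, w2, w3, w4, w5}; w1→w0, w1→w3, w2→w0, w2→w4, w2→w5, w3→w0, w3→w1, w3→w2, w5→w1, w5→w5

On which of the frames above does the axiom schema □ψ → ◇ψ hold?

Frame correspondent (Sahlqvist): ∀x ∃y Rxy — i.e. seriality.
A: holds.
B: holds.
C: holds.
D: fails — world t has no successor.
E: fails — world w0 has no successor.
Valid on: A, B, C.

A, B, C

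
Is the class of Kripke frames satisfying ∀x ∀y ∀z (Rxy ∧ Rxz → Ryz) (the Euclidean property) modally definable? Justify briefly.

The condition is the Euclidean property. A defining modal formula is ◇q → □◇q.
Suppose ◇q→□◇q is valid. Take Rxy, Rxz and set V(q)={y}. Then ◇q at x, so □◇q at x, so ◇q at z, so some w with Rzw has q; w=y, i.e. Rzy. By symmetry of the argument, Ryz.

Definable; ◇q → □◇q defines it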